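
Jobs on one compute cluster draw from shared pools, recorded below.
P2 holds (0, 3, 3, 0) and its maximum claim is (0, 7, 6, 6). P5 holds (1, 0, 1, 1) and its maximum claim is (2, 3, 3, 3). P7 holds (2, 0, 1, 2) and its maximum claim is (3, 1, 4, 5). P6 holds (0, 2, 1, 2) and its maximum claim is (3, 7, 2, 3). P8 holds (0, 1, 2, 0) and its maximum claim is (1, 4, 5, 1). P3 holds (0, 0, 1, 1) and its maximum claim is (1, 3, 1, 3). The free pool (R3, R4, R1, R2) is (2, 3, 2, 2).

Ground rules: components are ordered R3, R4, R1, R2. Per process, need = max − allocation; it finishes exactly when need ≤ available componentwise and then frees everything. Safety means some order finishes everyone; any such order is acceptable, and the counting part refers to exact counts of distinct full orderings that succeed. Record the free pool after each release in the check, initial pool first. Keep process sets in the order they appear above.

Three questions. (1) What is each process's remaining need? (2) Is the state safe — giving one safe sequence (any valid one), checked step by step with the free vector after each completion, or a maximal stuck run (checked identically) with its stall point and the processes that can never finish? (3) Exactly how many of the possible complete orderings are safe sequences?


(1) Outstanding need per process (order R3, R4, R1, R2):
  P2: (0, 4, 3, 6)
  P5: (1, 3, 2, 2)
  P7: (1, 1, 3, 3)
  P6: (3, 5, 1, 1)
  P8: (1, 3, 3, 1)
  P3: (1, 3, 0, 2)
(2) SAFE. One safe sequence: P3, P8, P7, P5, P2, P6.
Key observation: the order's first zero-slack moment is P3 ((1, 3, 0, 2) needed, (2, 3, 2, 2) free — a requested resource with nothing to spare).
Walking it through:
  pool = (2, 3, 2, 2)
  run P3 (needs (1, 3, 0, 2), free (2, 3, 2, 2)); after release of (0, 0, 1, 1) the pool is (2, 3, 3, 3)
  run P8 (needs (1, 3, 3, 1), free (2, 3, 3, 3)); after release of (0, 1, 2, 0) the pool is (2, 4, 5, 3)
  run P7 (needs (1, 1, 3, 3), free (2, 4, 5, 3)); after release of (2, 0, 1, 2) the pool is (4, 4, 6, 5)
  run P5 (needs (1, 3, 2, 2), free (4, 4, 6, 5)); after release of (1, 0, 1, 1) the pool is (5, 4, 7, 6)
  run P2 (needs (0, 4, 3, 6), free (5, 4, 7, 6)); after release of (0, 3, 3, 0) the pool is (5, 7, 10, 6)
  run P6 (needs (3, 5, 1, 1), free (5, 7, 10, 6)); after release of (0, 2, 1, 2) the pool is (5, 9, 11, 8)
(3) The exact count: 12 of the possible complete orderings are safe sequences.


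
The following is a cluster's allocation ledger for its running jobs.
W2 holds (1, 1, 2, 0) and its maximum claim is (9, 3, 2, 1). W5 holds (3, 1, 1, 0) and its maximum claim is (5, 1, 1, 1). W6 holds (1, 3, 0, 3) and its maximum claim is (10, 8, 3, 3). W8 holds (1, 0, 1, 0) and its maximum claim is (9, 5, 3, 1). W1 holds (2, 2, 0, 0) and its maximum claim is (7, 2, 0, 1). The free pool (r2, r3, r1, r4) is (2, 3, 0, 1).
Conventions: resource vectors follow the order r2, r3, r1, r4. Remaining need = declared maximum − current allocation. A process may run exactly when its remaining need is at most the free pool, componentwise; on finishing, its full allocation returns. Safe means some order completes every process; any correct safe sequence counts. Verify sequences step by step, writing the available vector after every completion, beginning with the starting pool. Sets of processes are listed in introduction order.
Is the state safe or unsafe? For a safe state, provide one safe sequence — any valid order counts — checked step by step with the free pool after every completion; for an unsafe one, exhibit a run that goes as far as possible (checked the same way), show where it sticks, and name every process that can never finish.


UNSAFE — no complete ordering exists.
Key observation: after W5, W1 complete, (7, 6, 1, 1) is the best the pool ever gets, yet each leftover process wants more r2.
A maximal execution: W5, W1 — then nothing else fits. Check, step by step:
  pool = (2, 3, 0, 1)
  W5 needs (2, 0, 0, 1) <= (2, 3, 0, 1) -> finishes; pool += (3, 1, 1, 0) = (5, 4, 1, 1)
  W1 needs (5, 0, 0, 1) <= (5, 4, 1, 1) -> finishes; pool += (2, 2, 0, 0) = (7, 6, 1, 1)
  blocked: W2 wants (8, 2, 0, 1), pool (7, 6, 1, 1) — not enough r2
  blocked: W6 wants (9, 5, 3, 0), pool (7, 6, 1, 1) — not enough r2 and r1
  blocked: W8 wants (8, 5, 2, 1), pool (7, 6, 1, 1) — not enough r2 and r1
Never able to finish: W2, W6 and W8.


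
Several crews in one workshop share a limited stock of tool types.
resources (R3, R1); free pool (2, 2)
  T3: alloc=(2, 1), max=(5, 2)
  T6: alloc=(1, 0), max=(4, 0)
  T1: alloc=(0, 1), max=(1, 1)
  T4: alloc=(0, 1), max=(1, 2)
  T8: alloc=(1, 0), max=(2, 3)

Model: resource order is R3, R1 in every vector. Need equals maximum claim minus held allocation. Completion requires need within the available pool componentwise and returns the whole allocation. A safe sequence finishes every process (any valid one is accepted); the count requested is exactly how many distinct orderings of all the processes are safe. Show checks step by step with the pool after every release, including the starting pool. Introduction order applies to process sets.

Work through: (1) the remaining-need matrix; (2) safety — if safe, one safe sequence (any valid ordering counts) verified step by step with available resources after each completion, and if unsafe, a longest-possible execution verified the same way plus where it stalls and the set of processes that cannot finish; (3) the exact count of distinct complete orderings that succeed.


(1) Need matrix, components ordered R3, R1:
  T3: (3, 1)
  T6: (3, 0)
  T1: (1, 0)
  T4: (1, 1)
  T8: (1, 3)
(2) SAFE. One safe sequence: T4, T8, T1, T6, T3.
Key observation: the order's first zero-slack moment is T8 ((1, 3) needed, (2, 3) free — a requested resource with nothing to spare).
Check, step by step:
  pool = (2, 2)
  run T4 (needs (1, 1), free (2, 2)); after release of (0, 1) the pool is (2, 3)
  run T8 (needs (1, 3), free (2, 3)); after release of (1, 0) the pool is (3, 3)
  run T1 (needs (1, 0), free (3, 3)); after release of (0, 1) the pool is (3, 4)
  run T6 (needs (3, 0), free (3, 4)); after release of (1, 0) the pool is (4, 4)
  run T3 (needs (3, 1), free (4, 4)); after release of (2, 1) the pool is (6, 5)
(3) The exact count: 16 of the possible complete orderings are safe sequences.


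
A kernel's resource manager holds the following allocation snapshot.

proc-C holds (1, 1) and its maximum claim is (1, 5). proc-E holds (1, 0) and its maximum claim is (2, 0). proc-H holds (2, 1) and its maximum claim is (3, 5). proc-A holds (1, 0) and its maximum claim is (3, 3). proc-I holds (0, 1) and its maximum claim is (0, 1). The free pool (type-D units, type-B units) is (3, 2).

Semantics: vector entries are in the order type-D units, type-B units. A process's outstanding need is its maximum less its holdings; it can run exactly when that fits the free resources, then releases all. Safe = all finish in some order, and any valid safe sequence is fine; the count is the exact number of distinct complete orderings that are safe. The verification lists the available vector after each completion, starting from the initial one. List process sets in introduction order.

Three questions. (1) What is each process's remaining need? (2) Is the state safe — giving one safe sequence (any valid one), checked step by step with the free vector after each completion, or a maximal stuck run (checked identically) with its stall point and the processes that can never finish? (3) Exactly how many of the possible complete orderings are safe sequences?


(1) Remaining need (order type-D units, type-B units):
  proc-C: (0, 4)
  proc-E: (1, 0)
  proc-H: (1, 4)
  proc-A: (2, 3)
  proc-I: (0, 0)
(2) The state is UNSAFE.
Key observation: type-B units is the bottleneck — with proc-I, proc-E, proc-A done the pool holds (5, 3), short of every remaining need.
The run proc-I, proc-E, proc-A cannot be extended any further. Check, step by step:
  pool = (3, 2)
  proc-I: need (0, 0) fits (3, 2); releases (0, 1), pool now (3, 3)
  proc-E: need (1, 0) fits (3, 3); releases (1, 0), pool now (4, 3)
  proc-A: need (2, 3) fits (4, 3); releases (1, 0), pool now (5, 3)
  blocked: proc-C wants (0, 4), pool (5, 3) — not enough type-B units
  blocked: proc-H wants (1, 4), pool (5, 3) — not enough type-B units
Never able to finish: proc-C and proc-H.
(3) The exact count: 0 of the possible complete orderings are safe sequences.


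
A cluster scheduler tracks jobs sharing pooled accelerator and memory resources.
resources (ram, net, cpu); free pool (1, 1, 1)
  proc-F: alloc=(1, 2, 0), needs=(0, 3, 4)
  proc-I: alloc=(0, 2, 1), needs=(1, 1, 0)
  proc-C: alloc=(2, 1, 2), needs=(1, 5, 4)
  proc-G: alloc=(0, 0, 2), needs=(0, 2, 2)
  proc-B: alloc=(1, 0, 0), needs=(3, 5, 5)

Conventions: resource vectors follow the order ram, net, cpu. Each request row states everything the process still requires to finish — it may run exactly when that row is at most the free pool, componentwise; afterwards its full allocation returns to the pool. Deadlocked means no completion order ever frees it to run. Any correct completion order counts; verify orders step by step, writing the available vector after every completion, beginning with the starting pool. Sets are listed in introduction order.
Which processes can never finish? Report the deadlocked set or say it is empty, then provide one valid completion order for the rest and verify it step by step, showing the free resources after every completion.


The deadlocked set is empty.
Key observation: the pool covers proc-I at once, and every later process fits after earlier releases.
The rest can finish in the order proc-I, proc-G, proc-F, proc-C, proc-B. Walking it through:
  pool = (1, 1, 1)
  proc-I needs (1, 1, 0) <= (1, 1, 1) -> finishes; pool += (0, 2, 1) = (1, 3, 2)
  proc-G needs (0, 2, 2) <= (1, 3, 2) -> finishes; pool += (0, 0, 2) = (1, 3, 4)
  proc-F needs (0, 3, 4) <= (1, 3, 4) -> finishes; pool += (1, 2, 0) = (2, 5, 4)
  proc-C needs (1, 5, 4) <= (2, 5, 4) -> finishes; pool += (2, 1, 2) = (4, 6, 6)
  proc-B needs (3, 5, 5) <= (4, 6, 6) -> finishes; pool += (1, 0, 0) = (5, 6, 6)


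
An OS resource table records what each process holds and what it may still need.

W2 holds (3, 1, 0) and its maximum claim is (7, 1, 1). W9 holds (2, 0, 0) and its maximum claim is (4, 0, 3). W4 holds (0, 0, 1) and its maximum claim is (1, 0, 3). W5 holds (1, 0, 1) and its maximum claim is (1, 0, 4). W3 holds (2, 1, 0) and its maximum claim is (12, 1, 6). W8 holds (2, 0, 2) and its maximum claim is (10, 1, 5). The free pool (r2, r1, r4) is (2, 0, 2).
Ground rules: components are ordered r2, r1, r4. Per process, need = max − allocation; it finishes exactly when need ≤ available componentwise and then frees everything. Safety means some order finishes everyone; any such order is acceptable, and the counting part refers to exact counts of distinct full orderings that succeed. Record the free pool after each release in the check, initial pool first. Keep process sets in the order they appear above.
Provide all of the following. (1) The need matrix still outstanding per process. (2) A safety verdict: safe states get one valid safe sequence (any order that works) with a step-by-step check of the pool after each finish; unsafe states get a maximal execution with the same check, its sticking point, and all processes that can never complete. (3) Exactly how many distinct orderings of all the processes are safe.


(1) Need matrix, components ordered r2, r1, r4:
  W2: (4, 0, 1)
  W9: (2, 0, 3)
  W4: (1, 0, 2)
  W5: (0, 0, 3)
  W3: (10, 0, 6)
  W8: (8, 1, 3)
(2) SAFE, for example via the order W4, W9, W5, W2, W8, W3.
Key observation: reading the order forward, W4 is the first process whose need (1, 0, 2) meets the free pool (2, 0, 2) exactly on a resource it requests.
Walking it through:
  pool = (2, 0, 2)
  run W4 (needs (1, 0, 2), free (2, 0, 2)); after release of (0, 0, 1) the pool is (2, 0, 3)
  run W9 (needs (2, 0, 3), free (2, 0, 3)); after release of (2, 0, 0) the pool is (4, 0, 3)
  run W5 (needs (0, 0, 3), free (4, 0, 3)); after release of (1, 0, 1) the pool is (5, 0, 4)
  run W2 (needs (4, 0, 1), free (5, 0, 4)); after release of (3, 1, 0) the pool is (8, 1, 4)
  run W8 (needs (8, 1, 3), free (8, 1, 4)); after release of (2, 0, 2) the pool is (10, 1, 6)
  run W3 (needs (10, 0, 6), free (10, 1, 6)); after release of (2, 1, 0) the pool is (12, 2, 6)
(3) Exactly 3 of the possible complete orderings are safe sequences.


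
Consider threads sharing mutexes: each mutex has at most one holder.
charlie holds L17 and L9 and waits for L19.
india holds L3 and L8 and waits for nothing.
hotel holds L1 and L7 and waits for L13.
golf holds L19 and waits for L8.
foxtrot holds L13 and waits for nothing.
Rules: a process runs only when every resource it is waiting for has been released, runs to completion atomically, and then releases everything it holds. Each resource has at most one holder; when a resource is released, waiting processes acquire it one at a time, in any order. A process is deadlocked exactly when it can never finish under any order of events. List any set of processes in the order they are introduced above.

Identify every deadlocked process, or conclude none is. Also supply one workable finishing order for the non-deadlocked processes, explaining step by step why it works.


The deadlocked set is empty.
Key observation: all waits point, directly or indirectly, at processes that can finish, so nothing is permanently blocked.
The rest can finish in the order foxtrot, india, golf, charlie, hotel.
Check, step by step:
  foxtrot waits on nothing -> runs at once and releases L13
  india waits on nothing -> runs at once and releases L3 and L8
  golf: everything it awaited (L8) is free; runs, freeing L19
  charlie: everything it awaited (L19) is free; runs, freeing L17 and L9
  hotel: everything it awaited (L13) is free; runs, freeing L1 and L7


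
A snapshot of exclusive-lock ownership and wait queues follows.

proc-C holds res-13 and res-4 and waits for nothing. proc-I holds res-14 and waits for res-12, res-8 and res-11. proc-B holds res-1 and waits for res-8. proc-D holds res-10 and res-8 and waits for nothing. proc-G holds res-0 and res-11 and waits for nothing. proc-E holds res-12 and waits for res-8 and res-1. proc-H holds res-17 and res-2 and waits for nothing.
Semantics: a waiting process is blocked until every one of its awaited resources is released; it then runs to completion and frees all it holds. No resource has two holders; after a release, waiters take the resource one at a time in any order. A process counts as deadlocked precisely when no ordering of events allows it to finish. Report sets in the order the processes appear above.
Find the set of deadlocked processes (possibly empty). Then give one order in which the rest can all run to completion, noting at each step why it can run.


Nothing here is deadlocked.
Key observation: there is no circular wait here — follow any chain and it reaches a process that is free to run now.
A valid finishing order for the others: proc-D, proc-H, proc-B, proc-E, proc-G, proc-C, proc-I.
Walking it through:
  proc-D: no waits; runs immediately, freeing res-10 and res-8
  proc-H: no waits; runs immediately, freeing res-17 and res-2
  proc-B waits on res-8 — all released -> runs and releases res-1
  proc-E waits on res-8 and res-1 — all released -> runs and releases res-12
  proc-G: no waits; runs immediately, freeing res-0 and res-11
  proc-C: no waits; runs immediately, freeing res-13 and res-4
  proc-I waits on res-12, res-8 and res-11 — all released -> runs and releases res-14


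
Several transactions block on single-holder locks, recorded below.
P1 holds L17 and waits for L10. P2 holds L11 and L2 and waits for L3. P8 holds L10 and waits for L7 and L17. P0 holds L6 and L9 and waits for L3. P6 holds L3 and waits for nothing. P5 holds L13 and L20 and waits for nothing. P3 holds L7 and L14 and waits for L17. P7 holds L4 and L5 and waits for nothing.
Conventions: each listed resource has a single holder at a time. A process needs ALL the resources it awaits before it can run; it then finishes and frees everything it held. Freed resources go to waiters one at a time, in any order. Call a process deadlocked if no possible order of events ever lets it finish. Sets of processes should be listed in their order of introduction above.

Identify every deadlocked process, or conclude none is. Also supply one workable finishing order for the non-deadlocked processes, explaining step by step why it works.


Deadlocked set: P1, P8 and P3.
Key observation: P1 -> P8 -> P1 is a circular wait — nothing in it can go first; P3 is caught in further circular waits.
One completion order for the rest: P6, P0, P2, P5, P7.
Walking it through:
  run P6 (it waits on nothing); releases L3
  run P0 (all its waits — L3 — are resolved); releases L6 and L9
  run P2 (all its waits — L3 — are resolved); releases L11 and L2
  run P5 (it waits on nothing); releases L13 and L20
  run P7 (it waits on nothing); releases L4 and L5


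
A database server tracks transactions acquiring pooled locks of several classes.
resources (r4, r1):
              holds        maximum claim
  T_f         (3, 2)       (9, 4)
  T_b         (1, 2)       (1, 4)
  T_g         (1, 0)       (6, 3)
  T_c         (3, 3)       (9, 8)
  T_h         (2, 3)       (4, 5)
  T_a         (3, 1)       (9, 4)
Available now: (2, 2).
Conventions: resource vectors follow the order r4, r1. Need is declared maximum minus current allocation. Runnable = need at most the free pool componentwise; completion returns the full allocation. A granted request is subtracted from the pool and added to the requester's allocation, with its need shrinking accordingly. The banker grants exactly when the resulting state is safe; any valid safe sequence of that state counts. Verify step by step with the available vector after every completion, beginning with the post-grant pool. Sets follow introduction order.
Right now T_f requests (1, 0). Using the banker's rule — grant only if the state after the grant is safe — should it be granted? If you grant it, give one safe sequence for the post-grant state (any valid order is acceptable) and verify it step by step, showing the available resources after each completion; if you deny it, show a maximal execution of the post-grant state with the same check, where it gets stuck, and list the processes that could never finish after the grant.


DENY: after the grant no complete ordering would exist.
Key observation: after T_b, T_h complete, (4, 7) is the best the pool ever gets, yet each leftover process wants more r4.
After a pretend grant, a maximal execution: T_b, T_h — then nothing else fits. Check, step by step:
  pool = (1, 2)
  T_b needs (0, 2) <= (1, 2) -> finishes; pool += (1, 2) = (2, 4)
  T_h needs (2, 2) <= (2, 4) -> finishes; pool += (2, 3) = (4, 7)
  blocked: T_f wants (5, 2), pool (4, 7) — not enough r4
  blocked: T_g wants (5, 3), pool (4, 7) — not enough r4
  blocked: T_c wants (6, 5), pool (4, 7) — not enough r4
  blocked: T_a wants (6, 3), pool (4, 7) — not enough r4
Processes that could never finish after the grant: T_f, T_g, T_c and T_a.


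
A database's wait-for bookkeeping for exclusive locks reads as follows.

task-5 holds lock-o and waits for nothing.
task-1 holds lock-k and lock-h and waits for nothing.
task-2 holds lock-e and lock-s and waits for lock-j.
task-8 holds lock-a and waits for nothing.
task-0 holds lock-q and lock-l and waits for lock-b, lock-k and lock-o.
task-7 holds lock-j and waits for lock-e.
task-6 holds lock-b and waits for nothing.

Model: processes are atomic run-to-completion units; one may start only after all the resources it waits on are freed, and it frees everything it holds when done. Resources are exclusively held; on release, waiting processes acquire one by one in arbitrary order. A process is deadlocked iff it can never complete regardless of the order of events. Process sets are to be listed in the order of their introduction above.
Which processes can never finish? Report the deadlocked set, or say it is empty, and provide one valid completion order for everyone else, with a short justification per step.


The deadlocked set is task-2 and task-7.
Key observation: task-2 -> task-7 -> task-2 is a circular wait — nothing in it can go first; no other process is dragged down with it.
One completion order for the rest: task-6, task-5, task-1, task-0, task-8.
Check, step by step:
  task-6: no waits; runs immediately, freeing lock-b
  task-5: no waits; runs immediately, freeing lock-o
  task-1: no waits; runs immediately, freeing lock-k and lock-h
  run task-0 (all its waits — lock-b, lock-k and lock-o — are resolved); releases lock-q and lock-l
  task-8: no waits; runs immediately, freeing lock-a


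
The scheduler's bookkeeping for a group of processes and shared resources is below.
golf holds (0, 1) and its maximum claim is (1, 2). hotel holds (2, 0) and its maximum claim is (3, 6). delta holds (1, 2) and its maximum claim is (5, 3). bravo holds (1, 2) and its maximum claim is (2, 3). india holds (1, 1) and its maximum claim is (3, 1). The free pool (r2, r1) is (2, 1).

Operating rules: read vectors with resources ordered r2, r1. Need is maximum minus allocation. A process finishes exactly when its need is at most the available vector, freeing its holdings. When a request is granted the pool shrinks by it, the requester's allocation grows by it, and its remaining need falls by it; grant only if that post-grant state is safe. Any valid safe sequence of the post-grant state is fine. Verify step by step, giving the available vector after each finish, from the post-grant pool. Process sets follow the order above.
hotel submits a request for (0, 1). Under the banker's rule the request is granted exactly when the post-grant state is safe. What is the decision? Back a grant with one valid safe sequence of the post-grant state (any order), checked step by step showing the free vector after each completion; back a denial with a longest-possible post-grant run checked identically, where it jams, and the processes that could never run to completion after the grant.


GRANT: granting preserves safety; a valid post-grant sequence is india, golf, bravo, delta, hotel.
Key observation: the grant leaves (2, 0) free — enough for india, whose release restarts the cascade.
Check on the post-grant state, step by step:
  pool = (2, 0)
  run india (needs (2, 0), free (2, 0)); after release of (1, 1) the pool is (3, 1)
  run golf (needs (1, 1), free (3, 1)); after release of (0, 1) the pool is (3, 2)
  run bravo (needs (1, 1), free (3, 2)); after release of (1, 2) the pool is (4, 4)
  run delta (needs (4, 1), free (4, 4)); after release of (1, 2) the pool is (5, 6)
  run hotel (needs (1, 5), free (5, 6)); after release of (2, 1) the pool is (7, 7)


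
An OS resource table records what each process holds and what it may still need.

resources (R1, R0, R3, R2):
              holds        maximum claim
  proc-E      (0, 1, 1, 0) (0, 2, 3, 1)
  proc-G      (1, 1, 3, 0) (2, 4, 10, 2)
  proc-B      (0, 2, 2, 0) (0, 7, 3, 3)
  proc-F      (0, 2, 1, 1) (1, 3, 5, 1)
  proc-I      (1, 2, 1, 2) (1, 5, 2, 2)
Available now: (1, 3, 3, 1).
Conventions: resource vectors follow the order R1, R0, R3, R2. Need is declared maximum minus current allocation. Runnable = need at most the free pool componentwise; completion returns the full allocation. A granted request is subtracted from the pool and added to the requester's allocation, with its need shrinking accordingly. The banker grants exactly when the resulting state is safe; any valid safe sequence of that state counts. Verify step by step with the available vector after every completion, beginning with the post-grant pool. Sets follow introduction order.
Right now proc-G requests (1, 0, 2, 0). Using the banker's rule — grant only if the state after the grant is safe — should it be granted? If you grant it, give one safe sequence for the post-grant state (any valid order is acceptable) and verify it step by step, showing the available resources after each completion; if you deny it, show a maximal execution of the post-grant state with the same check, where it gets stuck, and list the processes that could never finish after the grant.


GRANT: granting preserves safety; a valid post-grant sequence is proc-I, proc-B, proc-E, proc-G, proc-F.
Key observation: the transfer keeps a workable pool ((0, 3, 1, 1)); proc-I starts the safe sequence.
Check on the post-grant state, step by step:
  pool = (0, 3, 1, 1)
  proc-I needs (0, 3, 1, 0) <= (0, 3, 1, 1) -> finishes; pool += (1, 2, 1, 2) = (1, 5, 2, 3)
  proc-B needs (0, 5, 1, 3) <= (1, 5, 2, 3) -> finishes; pool += (0, 2, 2, 0) = (1, 7, 4, 3)
  proc-E needs (0, 1, 2, 1) <= (1, 7, 4, 3) -> finishes; pool += (0, 1, 1, 0) = (1, 8, 5, 3)
  proc-G needs (0, 3, 5, 2) <= (1, 8, 5, 3) -> finishes; pool += (2, 1, 5, 0) = (3, 9, 10, 3)
  proc-F needs (1, 1, 4, 0) <= (3, 9, 10, 3) -> finishes; pool += (0, 2, 1, 1) = (3, 11, 11, 4)


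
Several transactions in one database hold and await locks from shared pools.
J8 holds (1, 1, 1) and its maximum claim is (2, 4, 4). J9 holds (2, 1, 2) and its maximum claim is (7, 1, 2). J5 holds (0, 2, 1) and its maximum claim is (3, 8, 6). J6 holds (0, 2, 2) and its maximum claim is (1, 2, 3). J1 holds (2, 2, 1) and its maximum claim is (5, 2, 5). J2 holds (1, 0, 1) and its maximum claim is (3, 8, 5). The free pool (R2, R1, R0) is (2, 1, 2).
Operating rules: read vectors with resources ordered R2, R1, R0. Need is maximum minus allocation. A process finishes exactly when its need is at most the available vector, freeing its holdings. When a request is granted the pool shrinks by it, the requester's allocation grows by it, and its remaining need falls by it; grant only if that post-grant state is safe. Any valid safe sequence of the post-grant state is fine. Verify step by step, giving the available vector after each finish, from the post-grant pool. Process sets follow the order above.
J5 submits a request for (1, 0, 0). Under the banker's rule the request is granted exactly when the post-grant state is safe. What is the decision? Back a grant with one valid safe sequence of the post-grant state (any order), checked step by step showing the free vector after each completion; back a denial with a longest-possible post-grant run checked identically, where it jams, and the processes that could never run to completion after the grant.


DENY. Granting would leave the state unsafe.
Key observation: after J6, J8 the pool peaks at (2, 4, 5), and each blocked process is short somewhere: J9 on R2; J5 on R1; J1 on R2; J2 on R1.
After a pretend grant, a maximal execution: J6, J8 — then nothing else fits. Walking it through:
  pool = (1, 1, 2)
  run J6 (needs (1, 0, 1), free (1, 1, 2)); after release of (0, 2, 2) the pool is (1, 3, 4)
  run J8 (needs (1, 3, 3), free (1, 3, 4)); after release of (1, 1, 1) the pool is (2, 4, 5)
  J9 cannot run: need (5, 0, 0) vs free (2, 4, 5) (insufficient R2)
  J5 cannot run: need (2, 6, 5) vs free (2, 4, 5) (insufficient R1)
  J1 cannot run: need (3, 0, 4) vs free (2, 4, 5) (insufficient R2)
  J2 cannot run: need (2, 8, 4) vs free (2, 4, 5) (insufficient R1)
Processes that could never finish after the grant: J9, J5, J1 and J2.


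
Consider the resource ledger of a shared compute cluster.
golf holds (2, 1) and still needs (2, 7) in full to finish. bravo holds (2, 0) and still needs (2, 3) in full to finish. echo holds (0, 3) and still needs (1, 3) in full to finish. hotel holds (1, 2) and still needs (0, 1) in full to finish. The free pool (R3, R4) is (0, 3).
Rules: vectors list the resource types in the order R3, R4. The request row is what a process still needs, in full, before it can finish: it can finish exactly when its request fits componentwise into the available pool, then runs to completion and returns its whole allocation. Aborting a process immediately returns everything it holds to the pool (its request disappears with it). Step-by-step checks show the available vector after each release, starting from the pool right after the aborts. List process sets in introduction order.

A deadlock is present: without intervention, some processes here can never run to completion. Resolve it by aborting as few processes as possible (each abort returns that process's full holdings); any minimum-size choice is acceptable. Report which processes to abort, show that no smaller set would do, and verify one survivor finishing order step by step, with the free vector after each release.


The answer: abort golf.
Key observation: bravo was stuck for good until golf gave back (2, 1); in the order shown it finishes at step 1.
Why nothing smaller works: aborting no one leaves the state deadlocked as given.
The survivors complete as bravo, echo, hotel. Walking it through (starting from the post-abort pool):
  pool = (2, 4)
  bravo: need (2, 3) fits (2, 4); releases (2, 0), pool now (4, 4)
  echo: need (1, 3) fits (4, 4); releases (0, 3), pool now (4, 7)
  hotel: need (0, 1) fits (4, 7); releases (1, 2), pool now (5, 9)


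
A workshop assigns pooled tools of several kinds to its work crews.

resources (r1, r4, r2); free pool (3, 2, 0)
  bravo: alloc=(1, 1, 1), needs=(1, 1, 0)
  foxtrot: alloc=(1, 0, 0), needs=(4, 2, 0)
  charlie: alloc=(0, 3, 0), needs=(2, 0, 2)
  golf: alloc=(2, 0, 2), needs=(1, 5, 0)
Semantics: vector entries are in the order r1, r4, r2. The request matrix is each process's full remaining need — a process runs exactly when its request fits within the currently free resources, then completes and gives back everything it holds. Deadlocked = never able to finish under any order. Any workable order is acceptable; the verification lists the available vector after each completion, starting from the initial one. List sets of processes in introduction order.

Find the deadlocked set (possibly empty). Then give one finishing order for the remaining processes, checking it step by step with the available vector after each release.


The deadlocked set is charlie and golf.
Key observation: after bravo, foxtrot the pool peaks at (5, 3, 1), and each blocked process is short somewhere: charlie on r2; golf on r4.
One completion order for the rest: bravo, foxtrot. Step-by-step check:
  pool = (3, 2, 0)
  run bravo (needs (1, 1, 0), free (3, 2, 0)); after release of (1, 1, 1) the pool is (4, 3, 1)
  run foxtrot (needs (4, 2, 0), free (4, 3, 1)); after release of (1, 0, 0) the pool is (5, 3, 1)
The blocked processes can never fit:
  blocked: charlie wants (2, 0, 2), pool (5, 3, 1) — not enough r2
  blocked: golf wants (1, 5, 0), pool (5, 3, 1) — not enough r4


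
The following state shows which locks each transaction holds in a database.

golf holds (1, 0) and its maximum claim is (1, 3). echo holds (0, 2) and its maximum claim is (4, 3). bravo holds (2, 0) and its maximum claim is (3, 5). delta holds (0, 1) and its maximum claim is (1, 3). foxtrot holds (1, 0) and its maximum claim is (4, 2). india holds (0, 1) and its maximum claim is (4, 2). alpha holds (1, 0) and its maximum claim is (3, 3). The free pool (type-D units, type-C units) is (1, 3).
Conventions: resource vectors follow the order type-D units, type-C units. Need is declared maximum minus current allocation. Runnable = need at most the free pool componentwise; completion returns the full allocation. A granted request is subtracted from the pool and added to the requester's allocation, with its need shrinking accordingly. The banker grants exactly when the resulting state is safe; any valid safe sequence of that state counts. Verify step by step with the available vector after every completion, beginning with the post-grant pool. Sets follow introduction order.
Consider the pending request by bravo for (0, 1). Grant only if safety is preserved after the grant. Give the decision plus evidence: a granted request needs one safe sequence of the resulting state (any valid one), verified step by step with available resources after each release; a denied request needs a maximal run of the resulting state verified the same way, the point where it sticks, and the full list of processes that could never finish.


GRANT. The post-grant state is safe; one safe sequence: delta, golf, alpha, foxtrot, echo, india, bravo.
Key observation: with (1, 2) left after the transfer, delta can run at once — the state stays safe.
Step-by-step check of the post-grant state:
  pool = (1, 2)
  run delta (needs (1, 2), free (1, 2)); after release of (0, 1) the pool is (1, 3)
  run golf (needs (0, 3), free (1, 3)); after release of (1, 0) the pool is (2, 3)
  run alpha (needs (2, 3), free (2, 3)); after release of (1, 0) the pool is (3, 3)
  run foxtrot (needs (3, 2), free (3, 3)); after release of (1, 0) the pool is (4, 3)
  run echo (needs (4, 1), free (4, 3)); after release of (0, 2) the pool is (4, 5)
  run india (needs (4, 1), free (4, 5)); after release of (0, 1) the pool is (4, 6)
  run bravo (needs (1, 4), free (4, 6)); after release of (2, 1) the pool is (6, 7)


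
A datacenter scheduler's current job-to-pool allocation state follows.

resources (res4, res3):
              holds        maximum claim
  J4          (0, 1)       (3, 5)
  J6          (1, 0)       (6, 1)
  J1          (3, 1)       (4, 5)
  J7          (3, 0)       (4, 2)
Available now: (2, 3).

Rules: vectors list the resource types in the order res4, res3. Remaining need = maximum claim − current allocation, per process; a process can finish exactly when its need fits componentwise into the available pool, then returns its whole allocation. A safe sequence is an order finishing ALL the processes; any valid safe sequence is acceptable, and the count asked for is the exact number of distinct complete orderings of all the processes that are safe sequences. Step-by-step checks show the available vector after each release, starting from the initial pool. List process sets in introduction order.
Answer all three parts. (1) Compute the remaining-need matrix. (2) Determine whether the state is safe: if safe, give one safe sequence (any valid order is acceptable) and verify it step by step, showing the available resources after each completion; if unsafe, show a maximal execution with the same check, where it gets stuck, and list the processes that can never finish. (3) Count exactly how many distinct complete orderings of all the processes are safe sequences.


(1) Outstanding need per process (order res4, res3):
  J4: (3, 4)
  J6: (5, 1)
  J1: (1, 4)
  J7: (1, 2)
(2) UNSAFE — no complete ordering exists.
Key observation: once J7, J6 finish, the pool peaks at (6, 3) — and every remaining process still needs more res3 than that.
Going as far as possible: J7, J6; after that, nothing fits. Check, step by step:
  pool = (2, 3)
  J7 needs (1, 2) <= (2, 3) -> finishes; pool += (3, 0) = (5, 3)
  J6 needs (5, 1) <= (5, 3) -> finishes; pool += (1, 0) = (6, 3)
  blocked: J4 wants (3, 4), pool (6, 3) — not enough res3
  blocked: J1 wants (1, 4), pool (6, 3) — not enough res3
Never able to finish: J4 and J1.
(3) The exact count: 0 of the possible complete orderings are safe sequences.


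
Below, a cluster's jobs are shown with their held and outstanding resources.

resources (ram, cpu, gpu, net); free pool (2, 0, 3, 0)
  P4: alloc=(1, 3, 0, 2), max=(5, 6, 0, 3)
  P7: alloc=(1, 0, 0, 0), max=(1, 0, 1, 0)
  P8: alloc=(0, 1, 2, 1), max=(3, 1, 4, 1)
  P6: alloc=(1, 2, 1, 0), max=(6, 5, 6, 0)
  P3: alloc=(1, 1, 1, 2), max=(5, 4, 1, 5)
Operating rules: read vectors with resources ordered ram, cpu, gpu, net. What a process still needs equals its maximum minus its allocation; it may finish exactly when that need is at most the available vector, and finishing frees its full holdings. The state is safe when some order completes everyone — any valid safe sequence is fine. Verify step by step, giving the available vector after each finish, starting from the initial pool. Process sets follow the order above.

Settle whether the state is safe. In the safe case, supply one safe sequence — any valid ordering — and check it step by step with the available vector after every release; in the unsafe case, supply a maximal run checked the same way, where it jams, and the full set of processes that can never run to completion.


UNSAFE — no complete ordering exists.
Key observation: the pool after P7, P8 is (3, 1, 5, 1); every surviving request exceeds it in ram, so progress ends there.
A maximal execution: P7, P8 — then nothing else fits. Check, step by step:
  pool = (2, 0, 3, 0)
  run P7 (needs (0, 0, 1, 0), free (2, 0, 3, 0)); after release of (1, 0, 0, 0) the pool is (3, 0, 3, 0)
  run P8 (needs (3, 0, 2, 0), free (3, 0, 3, 0)); after release of (0, 1, 2, 1) the pool is (3, 1, 5, 1)
  P4 still needs (4, 3, 0, 1) but only (3, 1, 5, 1) is free — short on ram and cpu
  P6 still needs (5, 3, 5, 0) but only (3, 1, 5, 1) is free — short on ram and cpu
  P3 still needs (4, 3, 0, 3) but only (3, 1, 5, 1) is free — short on ram, cpu and net
Never able to finish: P4, P6 and P3.


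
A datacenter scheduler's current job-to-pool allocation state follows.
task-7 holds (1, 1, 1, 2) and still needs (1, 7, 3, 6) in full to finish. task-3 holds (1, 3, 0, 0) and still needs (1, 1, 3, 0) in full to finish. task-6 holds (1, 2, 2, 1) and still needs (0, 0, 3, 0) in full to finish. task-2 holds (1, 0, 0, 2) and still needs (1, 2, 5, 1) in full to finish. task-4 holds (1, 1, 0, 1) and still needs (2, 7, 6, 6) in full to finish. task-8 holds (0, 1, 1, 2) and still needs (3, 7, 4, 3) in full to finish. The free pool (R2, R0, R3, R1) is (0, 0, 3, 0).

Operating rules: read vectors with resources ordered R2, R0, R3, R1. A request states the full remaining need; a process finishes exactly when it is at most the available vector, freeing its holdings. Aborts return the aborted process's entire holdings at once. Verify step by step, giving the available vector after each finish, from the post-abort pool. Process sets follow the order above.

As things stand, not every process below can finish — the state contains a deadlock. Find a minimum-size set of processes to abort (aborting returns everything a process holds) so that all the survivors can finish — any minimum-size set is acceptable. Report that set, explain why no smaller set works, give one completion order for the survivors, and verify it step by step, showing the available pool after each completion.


Minimum abort set: task-4 and task-8.
Key observation: the returned (1, 2, 1, 3) from task-4 and task-8 is what brings task-7 — unrunnable before, under any order — into play at step 4.
No one abort is enough; case by case: task-7 alone leaves task-4 blocked (short on R0 and R1); task-3 alone leaves task-7 blocked (short on R0 and R1); task-6 alone leaves task-7 blocked (short on R0 and R1); task-2 alone leaves task-7 blocked (short on R0 and R1); task-4 alone leaves task-7 blocked (short on R0 and R1); task-8 alone leaves task-7 blocked (short on R0 and R1).
The survivors complete as task-6, task-3, task-2, task-7. Walking it through (starting from the post-abort pool):
  pool = (1, 2, 4, 3)
  task-6 needs (0, 0, 3, 0) <= (1, 2, 4, 3) -> finishes; pool += (1, 2, 2, 1) = (2, 4, 6, 4)
  task-3 needs (1, 1, 3, 0) <= (2, 4, 6, 4) -> finishes; pool += (1, 3, 0, 0) = (3, 7, 6, 4)
  task-2 needs (1, 2, 5, 1) <= (3, 7, 6, 4) -> finishes; pool += (1, 0, 0, 2) = (4, 7, 6, 6)
  task-7 needs (1, 7, 3, 6) <= (4, 7, 6, 6) -> finishes; pool += (1, 1, 1, 2) = (5, 8, 7, 8)


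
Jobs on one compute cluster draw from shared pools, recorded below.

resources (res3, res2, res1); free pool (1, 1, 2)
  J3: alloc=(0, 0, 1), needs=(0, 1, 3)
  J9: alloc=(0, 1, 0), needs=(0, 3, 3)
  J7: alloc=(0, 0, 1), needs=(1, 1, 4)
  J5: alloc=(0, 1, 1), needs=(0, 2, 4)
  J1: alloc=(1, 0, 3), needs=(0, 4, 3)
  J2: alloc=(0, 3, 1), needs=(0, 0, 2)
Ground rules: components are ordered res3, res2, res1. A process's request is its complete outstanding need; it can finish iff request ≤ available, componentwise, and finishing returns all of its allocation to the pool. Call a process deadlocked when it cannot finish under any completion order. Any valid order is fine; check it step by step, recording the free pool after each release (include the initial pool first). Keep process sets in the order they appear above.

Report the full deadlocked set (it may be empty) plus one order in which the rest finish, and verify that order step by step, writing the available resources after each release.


No process is deadlocked.
Key observation: no deadlock: J2 fits now, and the freed resources carry the rest through.
A valid finishing order for the others: J2, J1, J7, J3, J9, J5. Check, step by step:
  pool = (1, 1, 2)
  J2 needs (0, 0, 2) <= (1, 1, 2) -> finishes; pool += (0, 3, 1) = (1, 4, 3)
  J1 needs (0, 4, 3) <= (1, 4, 3) -> finishes; pool += (1, 0, 3) = (2, 4, 6)
  J7 needs (1, 1, 4) <= (2, 4, 6) -> finishes; pool += (0, 0, 1) = (2, 4, 7)
  J3 needs (0, 1, 3) <= (2, 4, 7) -> finishes; pool += (0, 0, 1) = (2, 4, 8)
  J9 needs (0, 3, 3) <= (2, 4, 8) -> finishes; pool += (0, 1, 0) = (2, 5, 8)
  J5 needs (0, 2, 4) <= (2, 5, 8) -> finishes; pool += (0, 1, 1) = (2, 6, 9)
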